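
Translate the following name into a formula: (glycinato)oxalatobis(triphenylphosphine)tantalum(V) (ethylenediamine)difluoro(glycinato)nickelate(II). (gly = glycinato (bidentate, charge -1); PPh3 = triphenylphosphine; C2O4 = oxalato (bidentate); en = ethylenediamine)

[Ta(C2O4)(gly)(PPh3)2][Ni(en)F2(gly)]2

Cation [Ta…]: ligand charges -3, Ta(V) ⇒ ion charge 2+.
Anion [Ni…]: ligand charges -3, Ni(II) ⇒ ion charge 1−.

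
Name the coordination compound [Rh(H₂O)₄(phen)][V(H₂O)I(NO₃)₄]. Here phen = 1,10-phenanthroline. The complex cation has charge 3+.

Both ions are complex: the cation is named first with the plain metal name, the anion second with the -ate form; each ion's ligands are alphabetised independently.
The complex cation is given as 3+; its ligand charges sum to 0, so Rh = +3.
A 1:1 salt means the anion carries the equal and opposite charge, 3−.
Anion: ligand charges sum to -5; for the ion to be 3−, V = +2.

tetraaqua(1,10-phenanthroline)rhodium(III) aquaiodotetranitratovanadate(II)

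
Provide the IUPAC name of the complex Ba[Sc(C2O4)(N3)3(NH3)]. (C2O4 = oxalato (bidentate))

The 1 barium counter-ion carries a total charge of +2, so each complex ion is 2−.
Ligand charges: 1×oxalato (-2 each), 3×azido (-1 each), 1×ammine (neutral); total -5. So Sc + (-5) = 2−, giving Sc = +3.
Ligands are named alphabetically: ammine before azido before oxalato.
The complex ion is anionic, so scandium takes the -ate form scandate(III).

barium amminetriazidooxalatoscandate(III)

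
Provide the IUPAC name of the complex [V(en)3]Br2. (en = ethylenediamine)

The 2 bromide counter-ions carry a total charge of -2, so each complex ion is 2+.
Ligand charges: 3×ethylenediamine (neutral); total 0. So V + (0) = 2+, giving V = +2.

tris(ethylenediamine)vanadium(II) bromide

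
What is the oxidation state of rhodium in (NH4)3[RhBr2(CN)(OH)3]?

3 ammonium outside the brackets (+1 each) → the complex ion is 3−.
Ligand charges: 3×OH = -3; 2×Br = -2; 1×CN = -1; sum -6.
Rh + (-6) = 3− ⇒ Rh is +3.

+3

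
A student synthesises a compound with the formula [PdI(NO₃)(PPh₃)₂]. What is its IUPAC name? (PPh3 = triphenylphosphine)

There is no counter-ion, so the complex is neutral overall.
Ligand charges: 1×nitrato (-1 each), 1×iodo (-1 each), 2×triphenylphosphine (neutral); total -2. So Pd + (-2) = 0, giving Pd = +2.
Ligands are named alphabetically: iodo before nitrato before triphenylphosphine.

iodonitratobis(triphenylphosphine)palladium(II)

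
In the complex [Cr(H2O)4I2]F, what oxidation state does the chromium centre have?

+3

1 fluoride outside the brackets (-1 each) → the complex ion is 1+.
Ligand charges: 4×H2O neutral; 2×I = -2; sum -2.
Cr + (-2) = 1+ ⇒ Cr is +3.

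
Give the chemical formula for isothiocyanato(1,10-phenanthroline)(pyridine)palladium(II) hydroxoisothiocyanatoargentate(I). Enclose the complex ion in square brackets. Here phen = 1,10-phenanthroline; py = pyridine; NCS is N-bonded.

[Pd(NCS)(phen)(py)][Ag(NCS)(OH)]

Cation [Pd…]: ligand charges -1, Pd(II) ⇒ ion charge 1+.
Anion [Ag…]: ligand charges -2, Ag(I) ⇒ ion charge 1−.
One 1+ cation balances one 1− anion.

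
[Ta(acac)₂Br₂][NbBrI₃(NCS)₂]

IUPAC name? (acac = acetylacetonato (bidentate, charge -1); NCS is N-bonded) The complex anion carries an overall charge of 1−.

bis(acetylacetonato)dibromotantalum(V) bromotriiododiisothiocyanatoniobate(V)

Both ions are complex: the cation is named first with the plain metal name, the anion second with the -ate form; each ion's ligands are alphabetised independently.
The complex anion is given as 1−; its ligand charges sum to -6, so Nb = +5.
A 1:1 salt means the cation carries the equal and opposite charge, 1+.
Cation: ligand charges sum to -4; for the ion to be 1+, Ta = +5.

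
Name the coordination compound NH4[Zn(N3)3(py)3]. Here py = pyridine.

ammonium triazidotris(pyridine)zincate(II)

The 1 ammonium counter-ion carries a total charge of +1, so each complex ion is 1−.
Ligand charges: 3×pyridine (neutral), 3×azido (-1 each); total -3. So Zn + (-3) = 1−, giving Zn = +2.
Ligands are named alphabetically: azido before pyridine.
The complex ion is anionic, so zinc takes the -ate form zincate(II).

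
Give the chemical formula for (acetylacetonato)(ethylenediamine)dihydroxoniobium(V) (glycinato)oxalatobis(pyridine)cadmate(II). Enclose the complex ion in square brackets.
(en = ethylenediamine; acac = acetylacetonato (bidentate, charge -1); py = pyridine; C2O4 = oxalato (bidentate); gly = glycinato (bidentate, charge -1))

[Nb(acac)(en)(OH)2][Cd(C2O4)(gly)(py)2]2

Cation [Nb…]: ligand charges -3, Nb(V) ⇒ ion charge 2+.
Anion [Cd…]: ligand charges -3, Cd(II) ⇒ ion charge 1−.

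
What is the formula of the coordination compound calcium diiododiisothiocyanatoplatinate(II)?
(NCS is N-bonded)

Ligands: 2 isothiocyanato (NCS, -1), 2 iodo (I, -1). Ligand charge sum = -4.
With Pt in oxidation state +2, the complex ion is [Pt...]^2−.
Charge balance with calcium (+2) requires 1 complex ion per 1 calcium.

Ca[PtI2(NCS)2]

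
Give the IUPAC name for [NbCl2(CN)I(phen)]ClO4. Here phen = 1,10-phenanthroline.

The 1 perchlorate counter-ion carries a total charge of -1, so each complex ion is 1+.
Ligand charges: 1×cyano (-1 each), 1×1,10-phenanthroline (neutral), 1×iodo (-1 each), 2×chloro (-1 each); total -4. So Nb + (-4) = 1+, giving Nb = +5.
Ligands are named alphabetically: chloro before cyano before iodo before phenanthroline.

dichlorocyanoiodo(1,10-phenanthroline)niobium(V) perchlorate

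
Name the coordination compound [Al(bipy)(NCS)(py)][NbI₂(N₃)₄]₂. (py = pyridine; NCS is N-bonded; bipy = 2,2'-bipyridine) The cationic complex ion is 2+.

(2,2'-bipyridine)isothiocyanato(pyridine)aluminium(III) tetraazidodiiodoniobate(V)

The complex cation is given as 2+; its ligand charges sum to -1, so Al = +3.
With 2 anions per cation, each anion must be 2/2 = 1−.
Anion: ligand charges sum to -6; for the ion to be 1−, Nb = +5.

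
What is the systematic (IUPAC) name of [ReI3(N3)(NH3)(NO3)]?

ammineazidotriiodonitratorhenium(V)

There is no counter-ion, so the complex is neutral overall.
Ligand charges: 1×azido (-1 each), 1×ammine (neutral), 1×nitrato (-1 each), 3×iodo (-1 each); total -5. So Re + (-5) = 0, giving Re = +5.
Ligands are named alphabetically: ammine before azido before iodo before nitrato.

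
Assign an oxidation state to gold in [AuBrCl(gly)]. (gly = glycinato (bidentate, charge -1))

No counter-ion: the bracketed complex is neutral.
Ligand charges: 1×Cl = -1; 1×Br = -1; 1×gly = -1; sum -3.
Au + (-3) = 0 ⇒ Au is +3.

+3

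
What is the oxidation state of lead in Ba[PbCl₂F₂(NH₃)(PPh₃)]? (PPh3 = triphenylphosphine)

+2

1 barium outside the brackets (+2 each) → the complex ion is 2−.
Ligand charges: 1×NH3 neutral; 2×Cl = -2; 1×PPh3 neutral; 2×F = -2; sum -4.
Pb + (-4) = 2− ⇒ Pb is +2.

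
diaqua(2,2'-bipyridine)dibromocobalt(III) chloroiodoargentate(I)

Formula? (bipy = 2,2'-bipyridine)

Cation [Co…]: ligand charges -2, Co(III) ⇒ ion charge 1+.
Anion [Ag…]: ligand charges -2, Ag(I) ⇒ ion charge 1−.
One 1+ cation balances one 1− anion.

[Co(bipy)Br2(H2O)2][AgClI]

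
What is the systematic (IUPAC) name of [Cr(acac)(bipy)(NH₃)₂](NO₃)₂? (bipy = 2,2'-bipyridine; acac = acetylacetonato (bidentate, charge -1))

The 2 nitrate counter-ions carry a total charge of -2, so each complex ion is 2+.
Ligand charges: 1×2,2'-bipyridine (neutral), 2×ammine (neutral), 1×acetylacetonato (-1 each); total -1. So Cr + (-1) = 2+, giving Cr = +3.
Ligands are named alphabetically: acetylacetonato before ammine before bipyridine.

(acetylacetonato)diammine(2,2'-bipyridine)chromium(III) nitrate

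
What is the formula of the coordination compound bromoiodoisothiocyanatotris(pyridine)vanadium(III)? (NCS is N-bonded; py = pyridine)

[VBrI(NCS)(py)3]

Ligands: 1 iodo (I, -1), 1 isothiocyanato (NCS, -1), 3 pyridine (py, neutral), 1 bromo (Br, -1). Ligand charge sum = -3.
With V in oxidation state +3, the complex ion is [V...].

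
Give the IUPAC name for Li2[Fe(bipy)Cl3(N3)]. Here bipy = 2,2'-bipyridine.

lithium azido(2,2'-bipyridine)trichloroferrate(II)

The 2 lithium counter-ions carry a total charge of +2, so each complex ion is 2−.
Ligand charges: 3×chloro (-1 each), 1×2,2'-bipyridine (neutral), 1×azido (-1 each); total -4. So Fe + (-4) = 2−, giving Fe = +2.
Ligands are named alphabetically: azido before bipyridine before chloro.
The complex ion is anionic, so iron takes the -ate form ferrate(II).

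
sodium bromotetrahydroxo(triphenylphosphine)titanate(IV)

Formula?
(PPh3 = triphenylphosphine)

Ligands: 1 bromo (Br, -1), 1 triphenylphosphine (PPh3, neutral), 4 hydroxo (OH, -1). Ligand charge sum = -5.
With Ti in oxidation state +4, the complex ion is [Ti...]^1−.
Charge balance with sodium (+1) requires 1 complex ion per 1 sodium.

Na[TiBr(OH)4(PPh3)]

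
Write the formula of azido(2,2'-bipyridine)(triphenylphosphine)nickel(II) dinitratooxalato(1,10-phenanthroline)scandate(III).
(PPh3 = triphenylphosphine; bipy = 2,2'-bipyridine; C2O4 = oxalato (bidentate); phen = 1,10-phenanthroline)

Cation [Ni…]: ligand charges -1, Ni(II) ⇒ ion charge 1+.
Anion [Sc…]: ligand charges -4, Sc(III) ⇒ ion charge 1−.

[Ni(bipy)(N3)(PPh3)][Sc(C2O4)(NO3)2(phen)]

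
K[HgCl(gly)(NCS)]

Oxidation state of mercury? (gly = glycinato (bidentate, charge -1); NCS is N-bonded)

+2

1 potassium outside the brackets (+1 each) → the complex ion is 1−.
Ligand charges: 1×gly = -1; 1×NCS = -1; 1×Cl = -1; sum -3.
Hg + (-3) = 1− ⇒ Hg is +2.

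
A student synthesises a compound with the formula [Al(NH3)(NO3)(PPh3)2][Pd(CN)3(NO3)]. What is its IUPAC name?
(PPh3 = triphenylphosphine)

amminenitratobis(triphenylphosphine)aluminium(III) tricyanonitratopalladate(II)

Both ions are complex: the cation is named first with the plain metal name, the anion second with the -ate form; each ion's ligands are alphabetised independently.
Aluminium is always +3 in its complexes; the cation's ligand charges sum to -1, so the complex cation is 2+.
A 1:1 salt means the anion carries the equal and opposite charge, 2−.
Anion: ligand charges sum to -4; for the ion to be 2−, Pd = +2.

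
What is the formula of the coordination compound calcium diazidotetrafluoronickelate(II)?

Ligands: 2 azido (N3, -1), 4 fluoro (F, -1). Ligand charge sum = -6.
With Ni in oxidation state +2, the complex ion is [Ni...]^4−.
Charge balance with calcium (+2) requires 1 complex ion per 2 calcium.

Ca2[NiF4(N3)2]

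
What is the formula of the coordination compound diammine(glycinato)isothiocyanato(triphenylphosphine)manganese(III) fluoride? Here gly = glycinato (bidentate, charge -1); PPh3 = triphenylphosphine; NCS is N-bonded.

[Mn(gly)(NCS)(NH3)2(PPh3)]F

Ligands: 1 glycinato (gly, -1), 2 ammine (NH3, neutral), 1 triphenylphosphine (PPh3, neutral), 1 isothiocyanato (NCS, -1). Ligand charge sum = -2.
With Mn in oxidation state +3, the complex ion is [Mn...]^1+.
Charge balance with fluoride (-1) requires 1 complex ion per 1 fluoride.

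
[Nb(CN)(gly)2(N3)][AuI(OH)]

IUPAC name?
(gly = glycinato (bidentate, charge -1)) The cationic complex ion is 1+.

azidocyanobis(glycinato)niobium(V) hydroxoiodoaurate(I)

The complex cation is given as 1+; its ligand charges sum to -4, so Nb = +5.
A 1:1 salt means the anion carries the equal and opposite charge, 1−.
Anion: ligand charges sum to -2; for the ion to be 1−, Au = +1.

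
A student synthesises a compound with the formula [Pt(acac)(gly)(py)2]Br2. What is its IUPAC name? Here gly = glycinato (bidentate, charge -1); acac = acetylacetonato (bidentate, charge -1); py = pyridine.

(acetylacetonato)(glycinato)bis(pyridine)platinum(IV) bromide

The 2 bromide counter-ions carry a total charge of -2, so each complex ion is 2+.
Ligand charges: 1×glycinato (-1 each), 1×acetylacetonato (-1 each), 2×pyridine (neutral); total -2. So Pt + (-2) = 2+, giving Pt = +4.
Ligands are named alphabetically: acetylacetonato before glycinato before pyridine.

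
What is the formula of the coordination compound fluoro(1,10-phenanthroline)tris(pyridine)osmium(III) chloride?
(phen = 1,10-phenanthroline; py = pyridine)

Ligands: 1 1,10-phenanthroline (phen, neutral), 3 pyridine (py, neutral), 1 fluoro (F, -1). Ligand charge sum = -1.
With Os in oxidation state +3, the complex ion is [Os...]^2+.
Charge balance with chloride (-1) requires 1 complex ion per 2 chloride.

[OsF(phen)(py)3]Cl2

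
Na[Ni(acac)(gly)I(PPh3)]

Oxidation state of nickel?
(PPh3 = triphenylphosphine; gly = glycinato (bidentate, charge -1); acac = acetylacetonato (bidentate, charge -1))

1 sodium outside the brackets (+1 each) → the complex ion is 1−.
Ligand charges: 1×I = -1; 1×PPh3 neutral; 1×gly = -1; 1×acac = -1; sum -3.
Ni + (-3) = 1− ⇒ Ni is +2.

+2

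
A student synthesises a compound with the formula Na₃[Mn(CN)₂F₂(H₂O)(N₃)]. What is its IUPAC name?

The 3 sodium counter-ions carry a total charge of +3, so each complex ion is 3−.
Ligand charges: 2×cyano (-1 each), 1×aqua (neutral), 2×fluoro (-1 each), 1×azido (-1 each); total -5. So Mn + (-5) = 3−, giving Mn = +2.
Ligands are named alphabetically: aqua before azido before cyano before fluoro.
The complex ion is anionic, so manganese takes the -ate form manganate(II).

sodium aquaazidodicyanodifluoromanganate(II)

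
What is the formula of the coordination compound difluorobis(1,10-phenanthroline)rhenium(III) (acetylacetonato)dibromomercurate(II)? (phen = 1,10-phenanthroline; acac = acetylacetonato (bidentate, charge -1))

[ReF2(phen)2][Hg(acac)Br2]

Cation [Re…]: ligand charges -2, Re(III) ⇒ ion charge 1+.
Anion [Hg…]: ligand charges -3, Hg(II) ⇒ ion charge 1−.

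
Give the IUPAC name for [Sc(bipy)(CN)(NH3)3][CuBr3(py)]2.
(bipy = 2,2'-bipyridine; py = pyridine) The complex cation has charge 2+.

triammine(2,2'-bipyridine)cyanoscandium(III) tribromo(pyridine)cuprate(II)

Both ions are complex: the cation is named first with the plain metal name, the anion second with the -ate form; each ion's ligands are alphabetised independently.
The complex cation is given as 2+; its ligand charges sum to -1, so Sc = +3.
With 2 anions per cation, each anion must be 2/2 = 1−.
Anion: ligand charges sum to -3; for the ion to be 1−, Cu = +2.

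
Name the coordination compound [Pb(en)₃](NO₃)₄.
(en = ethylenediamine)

tris(ethylenediamine)lead(IV) nitrate

The 4 nitrate counter-ions carry a total charge of -4, so each complex ion is 4+.
Ligand charges: 3×ethylenediamine (neutral); total 0. So Pb + (0) = 4+, giving Pb = +4.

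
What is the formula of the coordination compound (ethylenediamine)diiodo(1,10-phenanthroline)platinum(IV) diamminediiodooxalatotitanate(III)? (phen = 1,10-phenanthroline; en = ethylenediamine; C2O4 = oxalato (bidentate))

Cation [Pt…]: ligand charges -2, Pt(IV) ⇒ ion charge 2+.
Anion [Ti…]: ligand charges -4, Ti(III) ⇒ ion charge 1−.
One 2+ cation requires 2 of the 1− anion.

[Pt(en)I2(phen)][Ti(C2O4)I2(NH3)2]2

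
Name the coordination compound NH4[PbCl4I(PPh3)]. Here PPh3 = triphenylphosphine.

The 1 ammonium counter-ion carries a total charge of +1, so each complex ion is 1−.
Ligand charges: 4×chloro (-1 each), 1×triphenylphosphine (neutral), 1×iodo (-1 each); total -5. So Pb + (-5) = 1−, giving Pb = +4.
The complex ion is anionic, so lead takes the -ate form plumbate(IV).

ammonium tetrachloroiodo(triphenylphosphine)plumbate(IV)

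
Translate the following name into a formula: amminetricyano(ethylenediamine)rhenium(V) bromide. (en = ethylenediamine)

Ligands: 3 cyano (CN, -1), 1 ethylenediamine (en, neutral), 1 ammine (NH3, neutral). Ligand charge sum = -3.
Charge balance with bromide (-1) requires 1 complex ion per 2 bromide.

[Re(CN)3(en)(NH3)]Br2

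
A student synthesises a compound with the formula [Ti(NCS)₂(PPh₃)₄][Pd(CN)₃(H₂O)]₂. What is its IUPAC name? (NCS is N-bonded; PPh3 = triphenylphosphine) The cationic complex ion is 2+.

diisothiocyanatotetrakis(triphenylphosphine)titanium(IV) aquatricyanopalladate(II)

Both ions are complex: the cation is named first with the plain metal name, the anion second with the -ate form; each ion's ligands are alphabetised independently.
The complex cation is given as 2+; its ligand charges sum to -2, so Ti = +4.
With 2 anions per cation, each anion must be 2/2 = 1−.
Anion: ligand charges sum to -3; for the ion to be 1−, Pd = +2.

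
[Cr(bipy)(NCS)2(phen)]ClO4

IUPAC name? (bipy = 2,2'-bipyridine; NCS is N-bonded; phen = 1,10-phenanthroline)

(2,2'-bipyridine)diisothiocyanato(1,10-phenanthroline)chromium(III) perchlorate

The 1 perchlorate counter-ion carries a total charge of -1, so each complex ion is 1+.
Ligand charges: 1×2,2'-bipyridine (neutral), 2×isothiocyanato (-1 each), 1×1,10-phenanthroline (neutral); total -2. So Cr + (-2) = 1+, giving Cr = +3.
Ligands are named alphabetically: bipyridine before isothiocyanato before phenanthroline.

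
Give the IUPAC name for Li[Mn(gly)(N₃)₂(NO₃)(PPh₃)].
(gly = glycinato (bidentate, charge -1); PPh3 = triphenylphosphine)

The 1 lithium counter-ion carries a total charge of +1, so each complex ion is 1−.
Ligand charges: 2×azido (-1 each), 1×glycinato (-1 each), 1×triphenylphosphine (neutral), 1×nitrato (-1 each); total -4. So Mn + (-4) = 1−, giving Mn = +3.
The complex ion is anionic, so manganese takes the -ate form manganate(III).

lithium diazido(glycinato)nitrato(triphenylphosphine)manganate(III)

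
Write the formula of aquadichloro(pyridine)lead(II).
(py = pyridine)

Ligands: 1 pyridine (py, neutral), 1 aqua (H2O, neutral), 2 chloro (Cl, -1). Ligand charge sum = -2.
With Pb in oxidation state +2, the complex ion is [Pb...].

[PbCl2(H2O)(py)]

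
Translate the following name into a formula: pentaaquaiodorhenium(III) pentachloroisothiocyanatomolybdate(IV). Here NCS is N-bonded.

[Re(H2O)5I][MoCl5(NCS)]

Cation [Re…]: ligand charges -1, Re(III) ⇒ ion charge 2+.
Anion [Mo…]: ligand charges -6, Mo(IV) ⇒ ion charge 2−.
One 2+ cation balances one 2− anion.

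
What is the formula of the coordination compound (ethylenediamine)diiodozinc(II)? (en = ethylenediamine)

[Zn(en)I2]

Ligands: 2 iodo (I, -1), 1 ethylenediamine (en, neutral). Ligand charge sum = -2.
With Zn in oxidation state +2, the complex ion is [Zn...].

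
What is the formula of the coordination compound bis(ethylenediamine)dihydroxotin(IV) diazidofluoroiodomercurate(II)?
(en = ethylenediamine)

[Sn(en)2(OH)2][HgFI(N3)2]

Cation [Sn…]: ligand charges -2, Sn(IV) ⇒ ion charge 2+.
Anion [Hg…]: ligand charges -4, Hg(II) ⇒ ion charge 2−.
One 2+ cation balances one 2− anion.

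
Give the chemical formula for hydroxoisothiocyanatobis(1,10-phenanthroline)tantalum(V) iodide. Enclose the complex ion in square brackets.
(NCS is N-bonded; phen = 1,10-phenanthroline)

Ligands: 1 hydroxo (OH, -1), 1 isothiocyanato (NCS, -1), 2 1,10-phenanthroline (phen, neutral). Ligand charge sum = -2.
With Ta in oxidation state +5, the complex ion is [Ta...]^3+.
Charge balance with iodide (-1) requires 1 complex ion per 3 iodide.

[Ta(NCS)(OH)(phen)2]I3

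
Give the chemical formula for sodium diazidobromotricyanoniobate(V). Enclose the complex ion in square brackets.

Ligands: 2 azido (N3, -1), 3 cyano (CN, -1), 1 bromo (Br, -1). Ligand charge sum = -6.
Charge balance with sodium (+1) requires 1 complex ion per 1 sodium.

Na[NbBr(CN)3(N3)2]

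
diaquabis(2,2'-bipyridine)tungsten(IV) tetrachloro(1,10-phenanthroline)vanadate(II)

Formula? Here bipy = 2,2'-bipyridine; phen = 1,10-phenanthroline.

[W(bipy)2(H2O)2][VCl4(phen)]2

Cation [W…]: ligand charges 0, W(IV) ⇒ ion charge 4+.
Anion [V…]: ligand charges -4, V(II) ⇒ ion charge 2−.
One 4+ cation requires 2 of the 2− anion.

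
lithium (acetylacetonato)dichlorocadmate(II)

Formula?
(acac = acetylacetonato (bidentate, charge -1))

Ligands: 2 chloro (Cl, -1), 1 acetylacetonato (acac, -1). Ligand charge sum = -3.
Charge balance with lithium (+1) requires 1 complex ion per 1 lithium.

Li[Cd(acac)Cl2]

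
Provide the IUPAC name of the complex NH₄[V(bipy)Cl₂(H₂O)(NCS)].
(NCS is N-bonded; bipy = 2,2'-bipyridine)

ammonium aqua(2,2'-bipyridine)dichloroisothiocyanatovanadate(II)

The 1 ammonium counter-ion carries a total charge of +1, so each complex ion is 1−.
Ligand charges: 1×isothiocyanato (-1 each), 1×2,2'-bipyridine (neutral), 1×aqua (neutral), 2×chloro (-1 each); total -3. So V + (-3) = 1−, giving V = +2.
The complex ion is anionic, so vanadium takes the -ate form vanadate(II).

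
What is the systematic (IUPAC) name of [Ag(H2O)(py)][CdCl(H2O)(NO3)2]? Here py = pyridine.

Cadmium is always +2 in its complexes; the anion's ligand charges sum to -3, so the complex anion is 1−.
A 1:1 salt means the cation carries the equal and opposite charge, 1+.
Cation: ligand charges sum to 0; for the ion to be 1+, Ag = +1.

aqua(pyridine)silver(I) aquachlorodinitratocadmate(II)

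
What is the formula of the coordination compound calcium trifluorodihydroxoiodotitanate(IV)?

Ligands: 2 hydroxo (OH, -1), 1 iodo (I, -1), 3 fluoro (F, -1). Ligand charge sum = -6.
With Ti in oxidation state +4, the complex ion is [Ti...]^2−.
Charge balance with calcium (+2) requires 1 complex ion per 1 calcium.

Ca[TiF3I(OH)2]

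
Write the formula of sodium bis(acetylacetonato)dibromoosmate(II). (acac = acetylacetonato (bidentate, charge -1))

Ligands: 2 acetylacetonato (acac, -1), 2 bromo (Br, -1). Ligand charge sum = -4.
With Os in oxidation state +2, the complex ion is [Os...]^2−.
Charge balance with sodium (+1) requires 1 complex ion per 2 sodium.

Na2[Os(acac)2Br2]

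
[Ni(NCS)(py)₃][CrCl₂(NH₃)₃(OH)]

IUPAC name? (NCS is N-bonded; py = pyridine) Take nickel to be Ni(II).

isothiocyanatotris(pyridine)nickel(II) triamminedichlorohydroxochromate(II)

Both ions are complex: the cation is named first with the plain metal name, the anion second with the -ate form; each ion's ligands are alphabetised independently.
Ni is given as +2; the cation's ligand charges sum to -1, so the complex cation is 1+.
A 1:1 salt means the anion carries the equal and opposite charge, 1−.
Anion: ligand charges sum to -3; for the ion to be 1−, Cr = +2.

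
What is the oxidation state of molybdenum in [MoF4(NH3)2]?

No counter-ion: the bracketed complex is neutral.
Ligand charges: 2×NH3 neutral; 4×F = -4; sum -4.
Mo + (-4) = 0 ⇒ Mo is +4.

+4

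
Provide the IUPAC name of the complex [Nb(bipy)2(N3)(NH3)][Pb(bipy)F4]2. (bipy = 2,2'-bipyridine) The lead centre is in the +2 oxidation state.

Pb is given as +2; the anion's ligand charges sum to -4, so the complex anion is 2−.
With 2 anions per cation, the cation must be 2×2 = 4+.
Cation: ligand charges sum to -1; for the ion to be 4+, Nb = +5.

ammineazidobis(2,2'-bipyridine)niobium(V) (2,2'-bipyridine)tetrafluoroplumbate(II)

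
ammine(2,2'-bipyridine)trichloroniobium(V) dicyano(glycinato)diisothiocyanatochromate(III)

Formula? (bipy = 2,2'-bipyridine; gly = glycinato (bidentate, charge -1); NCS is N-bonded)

Cation [Nb…]: ligand charges -3, Nb(V) ⇒ ion charge 2+.
Anion [Cr…]: ligand charges -5, Cr(III) ⇒ ion charge 2−.

[Nb(bipy)Cl3(NH3)][Cr(CN)2(gly)(NCS)2]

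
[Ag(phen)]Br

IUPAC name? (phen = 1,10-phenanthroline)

The 1 bromide counter-ion carries a total charge of -1, so each complex ion is 1+.
Ligand charges: 1×1,10-phenanthroline (neutral); total 0. So Ag + (0) = 1+, giving Ag = +1.

(1,10-phenanthroline)silver(I) bromide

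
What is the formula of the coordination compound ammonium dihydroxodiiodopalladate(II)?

(NH4)2[PdI2(OH)2]

Ligands: 2 hydroxo (OH, -1), 2 iodo (I, -1). Ligand charge sum = -4.
With Pd in oxidation state +2, the complex ion is [Pd...]^2−.
Charge balance with ammonium (+1) requires 1 complex ion per 2 ammonium.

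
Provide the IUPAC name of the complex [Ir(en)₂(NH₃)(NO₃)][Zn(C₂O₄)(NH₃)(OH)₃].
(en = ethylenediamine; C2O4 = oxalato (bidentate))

Both ions are complex: the cation is named first with the plain metal name, the anion second with the -ate form; each ion's ligands are alphabetised independently.
Zinc is always +2 in its complexes; the anion's ligand charges sum to -5, so the complex anion is 3−.
A 1:1 salt means the cation carries the equal and opposite charge, 3+.
Cation: ligand charges sum to -1; for the ion to be 3+, Ir = +4.

amminebis(ethylenediamine)nitratoiridium(IV) amminetrihydroxooxalatozincate(II)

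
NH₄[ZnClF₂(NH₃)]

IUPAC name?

The 1 ammonium counter-ion carries a total charge of +1, so each complex ion is 1−.
Ligand charges: 2×fluoro (-1 each), 1×ammine (neutral), 1×chloro (-1 each); total -3. So Zn + (-3) = 1−, giving Zn = +2.
Ligands are named alphabetically: ammine before chloro before fluoro.
The complex ion is anionic, so zinc takes the -ate form zincate(II).

ammonium amminechlorodifluorozincate(II)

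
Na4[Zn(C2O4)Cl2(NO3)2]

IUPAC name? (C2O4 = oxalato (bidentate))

The 4 sodium counter-ions carry a total charge of +4, so each complex ion is 4−.
Ligand charges: 1×oxalato (-2 each), 2×chloro (-1 each), 2×nitrato (-1 each); total -6. So Zn + (-6) = 4−, giving Zn = +2.
Ligands are named alphabetically: chloro before nitrato before oxalato.
The complex ion is anionic, so zinc takes the -ate form zincate(II).

sodium dichlorodinitratooxalatozincate(II)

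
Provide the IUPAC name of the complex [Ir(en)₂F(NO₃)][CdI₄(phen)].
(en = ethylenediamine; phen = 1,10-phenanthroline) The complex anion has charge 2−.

Both ions are complex: the cation is named first with the plain metal name, the anion second with the -ate form; each ion's ligands are alphabetised independently.
The complex anion is given as 2−; its ligand charges sum to -4, so Cd = +2.
A 1:1 salt means the cation carries the equal and opposite charge, 2+.
Cation: ligand charges sum to -2; for the ion to be 2+, Ir = +4.

bis(ethylenediamine)fluoronitratoiridium(IV) tetraiodo(1,10-phenanthroline)cadmate(II)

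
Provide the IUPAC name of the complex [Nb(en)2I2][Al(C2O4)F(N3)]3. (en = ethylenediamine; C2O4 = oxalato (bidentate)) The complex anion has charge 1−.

Both ions are complex: the cation is named first with the plain metal name, the anion second with the -ate form; each ion's ligands are alphabetised independently.
The complex anion is given as 1−; its ligand charges sum to -4, so Al = +3.
With 3 anions per cation, the cation must be 3×1 = 3+.
Cation: ligand charges sum to -2; for the ion to be 3+, Nb = +5.

bis(ethylenediamine)diiodoniobium(V) azidofluorooxalatoaluminate(III)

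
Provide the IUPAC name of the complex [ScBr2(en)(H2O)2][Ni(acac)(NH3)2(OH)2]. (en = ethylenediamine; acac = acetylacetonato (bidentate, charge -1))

diaquadibromo(ethylenediamine)scandium(III) (acetylacetonato)diamminedihydroxonickelate(II)

Scandium is always +3 in its complexes; the cation's ligand charges sum to -2, so the complex cation is 1+.
A 1:1 salt means the anion carries the equal and opposite charge, 1−.
Anion: ligand charges sum to -3; for the ion to be 1−, Ni = +2.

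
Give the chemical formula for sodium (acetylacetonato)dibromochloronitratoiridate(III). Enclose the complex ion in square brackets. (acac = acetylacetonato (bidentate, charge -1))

Ligands: 2 bromo (Br, -1), 1 nitrato (NO3, -1), 1 chloro (Cl, -1), 1 acetylacetonato (acac, -1). Ligand charge sum = -5.
With Ir in oxidation state +3, the complex ion is [Ir...]^2−.
Charge balance with sodium (+1) requires 1 complex ion per 2 sodium.

Na2[Ir(acac)Br2Cl(NO3)]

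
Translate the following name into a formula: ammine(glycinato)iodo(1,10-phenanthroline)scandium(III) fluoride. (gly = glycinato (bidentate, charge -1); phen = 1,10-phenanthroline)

Ligands: 1 ammine (NH3, neutral), 1 iodo (I, -1), 1 glycinato (gly, -1), 1 1,10-phenanthroline (phen, neutral). Ligand charge sum = -2.
With Sc in oxidation state +3, the complex ion is [Sc...]^1+.
Charge balance with fluoride (-1) requires 1 complex ion per 1 fluoride.

[Sc(gly)I(NH3)(phen)]F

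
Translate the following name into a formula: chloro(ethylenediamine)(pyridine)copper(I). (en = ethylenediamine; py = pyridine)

Ligands: 1 ethylenediamine (en, neutral), 1 pyridine (py, neutral), 1 chloro (Cl, -1). Ligand charge sum = -1.
With Cu in oxidation state +1, the complex ion is [Cu...].

[CuCl(en)(py)]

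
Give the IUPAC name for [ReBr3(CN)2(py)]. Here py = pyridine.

tribromodicyano(pyridine)rhenium(V)

There is no counter-ion, so the complex is neutral overall.
Ligand charges: 1×pyridine (neutral), 3×bromo (-1 each), 2×cyano (-1 each); total -5. So Re + (-5) = 0, giving Re = +5.
Ligands are named alphabetically: bromo before cyano before pyridine.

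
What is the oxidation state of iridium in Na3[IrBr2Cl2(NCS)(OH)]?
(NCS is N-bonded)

3 sodium outside the brackets (+1 each) → the complex ion is 3−.
Ligand charges: 1×NCS = -1; 2×Br = -2; 1×OH = -1; 2×Cl = -2; sum -6.
Ir + (-6) = 3− ⇒ Ir is +3.

+3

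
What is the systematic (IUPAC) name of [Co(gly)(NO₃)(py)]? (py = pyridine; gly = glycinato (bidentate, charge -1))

There is no counter-ion, so the complex is neutral overall.
Ligand charges: 1×pyridine (neutral), 1×nitrato (-1 each), 1×glycinato (-1 each); total -2. So Co + (-2) = 0, giving Co = +2.
Ligands are named alphabetically: glycinato before nitrato before pyridine.

(glycinato)nitrato(pyridine)cobalt(II)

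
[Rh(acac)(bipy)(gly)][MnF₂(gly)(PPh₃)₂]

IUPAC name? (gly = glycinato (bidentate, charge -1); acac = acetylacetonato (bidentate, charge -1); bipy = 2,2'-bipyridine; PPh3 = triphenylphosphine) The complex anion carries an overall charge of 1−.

Both ions are complex: the cation is named first with the plain metal name, the anion second with the -ate form; each ion's ligands are alphabetised independently.
The complex anion is given as 1−; its ligand charges sum to -3, so Mn = +2.
A 1:1 salt means the cation carries the equal and opposite charge, 1+.
Cation: ligand charges sum to -2; for the ion to be 1+, Rh = +3.

(acetylacetonato)(2,2'-bipyridine)(glycinato)rhodium(III) difluoro(glycinato)bis(triphenylphosphine)manganate(II)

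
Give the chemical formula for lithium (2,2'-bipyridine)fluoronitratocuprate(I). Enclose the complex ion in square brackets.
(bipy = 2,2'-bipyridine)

Ligands: 1 fluoro (F, -1), 1 2,2'-bipyridine (bipy, neutral), 1 nitrato (NO3, -1). Ligand charge sum = -2.
With Cu in oxidation state +1, the complex ion is [Cu...]^1−.
Charge balance with lithium (+1) requires 1 complex ion per 1 lithium.

Li[Cu(bipy)F(NO3)]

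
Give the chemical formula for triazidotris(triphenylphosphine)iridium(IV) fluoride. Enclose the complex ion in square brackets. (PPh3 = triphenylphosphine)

[Ir(N3)3(PPh3)3]F

Ligands: 3 azido (N3, -1), 3 triphenylphosphine (PPh3, neutral). Ligand charge sum = -3.
Charge balance with fluoride (-1) requires 1 complex ion per 1 fluoride.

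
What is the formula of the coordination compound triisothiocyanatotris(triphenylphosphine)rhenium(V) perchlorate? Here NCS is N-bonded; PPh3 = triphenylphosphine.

[Re(NCS)3(PPh3)3](ClO4)2

Ligands: 3 isothiocyanato (NCS, -1), 3 triphenylphosphine (PPh3, neutral). Ligand charge sum = -3.
Charge balance with perchlorate (-1) requires 1 complex ion per 2 perchlorate.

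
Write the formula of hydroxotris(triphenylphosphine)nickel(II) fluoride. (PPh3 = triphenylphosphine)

Ligands: 3 triphenylphosphine (PPh3, neutral), 1 hydroxo (OH, -1). Ligand charge sum = -1.
With Ni in oxidation state +2, the complex ion is [Ni...]^1+.
Charge balance with fluoride (-1) requires 1 complex ion per 1 fluoride.

[Ni(OH)(PPh3)3]F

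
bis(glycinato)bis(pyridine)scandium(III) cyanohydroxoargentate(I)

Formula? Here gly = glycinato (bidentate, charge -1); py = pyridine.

Cation [Sc…]: ligand charges -2, Sc(III) ⇒ ion charge 1+.
Anion [Ag…]: ligand charges -2, Ag(I) ⇒ ion charge 1−.
One 1+ cation balances one 1− anion.

[Sc(gly)2(py)2][Ag(CN)(OH)]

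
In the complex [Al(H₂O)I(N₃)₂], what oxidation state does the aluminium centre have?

+3

No counter-ion: the bracketed complex is neutral.
Ligand charges: 1×H2O neutral; 2×N3 = -2; 1×I = -1; sum -3.
Al + (-3) = 0 ⇒ Al is +3.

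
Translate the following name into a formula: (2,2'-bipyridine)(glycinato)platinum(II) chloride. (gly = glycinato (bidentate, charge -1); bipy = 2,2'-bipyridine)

[Pt(bipy)(gly)]Cl

Ligands: 1 glycinato (gly, -1), 1 2,2'-bipyridine (bipy, neutral). Ligand charge sum = -1.
Charge balance with chloride (-1) requires 1 complex ion per 1 chloride.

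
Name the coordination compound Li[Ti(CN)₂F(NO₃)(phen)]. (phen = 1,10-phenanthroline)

lithium dicyanofluoronitrato(1,10-phenanthroline)titanate(III)

The 1 lithium counter-ion carries a total charge of +1, so each complex ion is 1−.
Ligand charges: 2×cyano (-1 each), 1×nitrato (-1 each), 1×fluoro (-1 each), 1×1,10-phenanthroline (neutral); total -4. So Ti + (-4) = 1−, giving Ti = +3.
The complex ion is anionic, so titanium takes the -ate form titanate(III).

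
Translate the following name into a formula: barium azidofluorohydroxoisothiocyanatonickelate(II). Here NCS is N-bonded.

Ba[NiF(N3)(NCS)(OH)]

Ligands: 1 fluoro (F, -1), 1 isothiocyanato (NCS, -1), 1 azido (N3, -1), 1 hydroxo (OH, -1). Ligand charge sum = -4.
With Ni in oxidation state +2, the complex ion is [Ni...]^2−.
Charge balance with barium (+2) requires 1 complex ion per 1 barium.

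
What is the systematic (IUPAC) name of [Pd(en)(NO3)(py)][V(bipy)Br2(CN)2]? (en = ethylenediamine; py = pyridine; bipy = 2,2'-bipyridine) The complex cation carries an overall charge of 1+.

(ethylenediamine)nitrato(pyridine)palladium(II) (2,2'-bipyridine)dibromodicyanovanadate(III)

The complex cation is given as 1+; its ligand charges sum to -1, so Pd = +2.
A 1:1 salt means the anion carries the equal and opposite charge, 1−.
Anion: ligand charges sum to -4; for the ion to be 1−, V = +3.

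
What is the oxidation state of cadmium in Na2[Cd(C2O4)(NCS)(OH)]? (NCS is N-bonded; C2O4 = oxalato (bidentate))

2 sodium outside the brackets (+1 each) → the complex ion is 2−.
Ligand charges: 1×NCS = -1; 1×C2O4 = -2; 1×OH = -1; sum -4.
Cd + (-4) = 2− ⇒ Cd is +2.

+2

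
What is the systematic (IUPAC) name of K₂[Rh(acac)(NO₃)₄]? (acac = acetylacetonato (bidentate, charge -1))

The 2 potassium counter-ions carry a total charge of +2, so each complex ion is 2−.
Ligand charges: 1×acetylacetonato (-1 each), 4×nitrato (-1 each); total -5. So Rh + (-5) = 2−, giving Rh = +3.
The complex ion is anionic, so rhodium takes the -ate form rhodate(III).

potassium (acetylacetonato)tetranitratorhodate(III)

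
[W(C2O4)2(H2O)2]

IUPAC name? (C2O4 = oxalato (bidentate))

There is no counter-ion, so the complex is neutral overall.
Ligand charges: 2×aqua (neutral), 2×oxalato (-2 each); total -4. So W + (-4) = 0, giving W = +4.
Ligands are named alphabetically: aqua before oxalato.

diaquadioxalatotungsten(IV)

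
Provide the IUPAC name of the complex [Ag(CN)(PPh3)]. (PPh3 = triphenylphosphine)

There is no counter-ion, so the complex is neutral overall.
Ligand charges: 1×cyano (-1 each), 1×triphenylphosphine (neutral); total -1. So Ag + (-1) = 0, giving Ag = +1.
Ligands are named alphabetically: cyano before triphenylphosphine.

cyano(triphenylphosphine)silver(I)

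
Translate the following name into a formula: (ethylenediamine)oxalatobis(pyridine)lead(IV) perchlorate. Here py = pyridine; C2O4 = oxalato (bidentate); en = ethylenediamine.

[Pb(C2O4)(en)(py)2](ClO4)2

Ligands: 2 pyridine (py, neutral), 1 oxalato (C2O4, -2), 1 ethylenediamine (en, neutral). Ligand charge sum = -2.
Charge balance with perchlorate (-1) requires 1 complex ion per 2 perchlorate.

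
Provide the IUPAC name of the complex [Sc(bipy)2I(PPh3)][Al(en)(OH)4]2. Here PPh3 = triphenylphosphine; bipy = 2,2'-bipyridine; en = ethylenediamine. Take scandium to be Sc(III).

bis(2,2'-bipyridine)iodo(triphenylphosphine)scandium(III) (ethylenediamine)tetrahydroxoaluminate(III)

Sc is given as +3; the cation's ligand charges sum to -1, so the complex cation is 2+.
With 2 anions per cation, each anion must be 2/2 = 1−.
Anion: ligand charges sum to -4; for the ion to be 1−, Al = +3.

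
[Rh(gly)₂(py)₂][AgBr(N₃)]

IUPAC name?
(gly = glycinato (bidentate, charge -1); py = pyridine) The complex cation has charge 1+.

bis(glycinato)bis(pyridine)rhodium(III) azidobromoargentate(I)

Both ions are complex: the cation is named first with the plain metal name, the anion second with the -ate form; each ion's ligands are alphabetised independently.
The complex cation is given as 1+; its ligand charges sum to -2, so Rh = +3.
A 1:1 salt means the anion carries the equal and opposite charge, 1−.
Anion: ligand charges sum to -2; for the ion to be 1−, Ag = +1.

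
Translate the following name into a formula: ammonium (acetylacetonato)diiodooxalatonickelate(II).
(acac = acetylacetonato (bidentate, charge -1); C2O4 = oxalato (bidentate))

(NH4)3[Ni(acac)(C2O4)I2]

Ligands: 1 acetylacetonato (acac, -1), 2 iodo (I, -1), 1 oxalato (C2O4, -2). Ligand charge sum = -5.
With Ni in oxidation state +2, the complex ion is [Ni...]^3−.
Charge balance with ammonium (+1) requires 1 complex ion per 3 ammonium.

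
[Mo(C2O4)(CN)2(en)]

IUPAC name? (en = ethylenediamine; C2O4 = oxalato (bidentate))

dicyano(ethylenediamine)oxalatomolybdenum(IV)

There is no counter-ion, so the complex is neutral overall.
Ligand charges: 1×ethylenediamine (neutral), 2×cyano (-1 each), 1×oxalato (-2 each); total -4. So Mo + (-4) = 0, giving Mo = +4.
Ligands are named alphabetically: cyano before ethylenediamine before oxalato.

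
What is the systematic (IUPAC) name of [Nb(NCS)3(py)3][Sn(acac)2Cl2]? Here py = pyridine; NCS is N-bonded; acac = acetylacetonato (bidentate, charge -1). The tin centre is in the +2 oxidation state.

triisothiocyanatotris(pyridine)niobium(V) bis(acetylacetonato)dichlorostannate(II)

Sn is given as +2; the anion's ligand charges sum to -4, so the complex anion is 2−.
A 1:1 salt means the cation carries the equal and opposite charge, 2+.
Cation: ligand charges sum to -3; for the ion to be 2+, Nb = +5.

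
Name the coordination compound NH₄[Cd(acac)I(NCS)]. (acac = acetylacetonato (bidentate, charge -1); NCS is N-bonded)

ammonium (acetylacetonato)iodoisothiocyanatocadmate(II)

The 1 ammonium counter-ion carries a total charge of +1, so each complex ion is 1−.
Ligand charges: 1×iodo (-1 each), 1×acetylacetonato (-1 each), 1×isothiocyanato (-1 each); total -3. So Cd + (-3) = 1−, giving Cd = +2.
Ligands are named alphabetically: acetylacetonato before iodo before isothiocyanato.
The complex ion is anionic, so cadmium takes the -ate form cadmate(II).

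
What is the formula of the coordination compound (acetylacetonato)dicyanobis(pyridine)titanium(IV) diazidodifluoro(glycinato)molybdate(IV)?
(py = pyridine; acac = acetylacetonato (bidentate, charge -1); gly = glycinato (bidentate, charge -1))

[Ti(acac)(CN)2(py)2][MoF2(gly)(N3)2]

Cation [Ti…]: ligand charges -3, Ti(IV) ⇒ ion charge 1+.
Anion [Mo…]: ligand charges -5, Mo(IV) ⇒ ion charge 1−.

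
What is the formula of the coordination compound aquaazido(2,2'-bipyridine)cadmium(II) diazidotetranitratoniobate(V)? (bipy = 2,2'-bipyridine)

Cation [Cd…]: ligand charges -1, Cd(II) ⇒ ion charge 1+.
Anion [Nb…]: ligand charges -6, Nb(V) ⇒ ion charge 1−.
One 1+ cation balances one 1− anion.

[Cd(bipy)(H2O)(N3)][Nb(N3)2(NO3)4]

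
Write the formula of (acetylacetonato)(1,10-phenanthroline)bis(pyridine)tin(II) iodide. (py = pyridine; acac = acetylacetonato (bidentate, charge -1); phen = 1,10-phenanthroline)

Ligands: 2 pyridine (py, neutral), 1 acetylacetonato (acac, -1), 1 1,10-phenanthroline (phen, neutral). Ligand charge sum = -1.
With Sn in oxidation state +2, the complex ion is [Sn...]^1+.
Charge balance with iodide (-1) requires 1 complex ion per 1 iodide.

[Sn(acac)(phen)(py)2]I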